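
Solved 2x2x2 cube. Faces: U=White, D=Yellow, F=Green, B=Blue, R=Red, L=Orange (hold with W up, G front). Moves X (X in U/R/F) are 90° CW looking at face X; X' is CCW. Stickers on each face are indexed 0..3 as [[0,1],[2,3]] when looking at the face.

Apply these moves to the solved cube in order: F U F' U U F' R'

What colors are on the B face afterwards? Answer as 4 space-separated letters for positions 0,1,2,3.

Answer: Y G O B

Derivation:
After move 1 (F): F=GGGG U=WWOO R=WRWR D=RRYY L=OYOY
After move 2 (U): U=OWOW F=WRGG R=BBWR B=OYBB L=GGOY
After move 3 (F'): F=RGWG U=OWBW R=RBRR D=GYYY L=GWOO
After move 4 (U): U=BOWW F=RBWG R=OYRR B=GWBB L=RGOO
After move 5 (U): U=WBWO F=OYWG R=GWRR B=RGBB L=RBOO
After move 6 (F'): F=YGOW U=WBGR R=YWGR D=BOYY L=ROOW
After move 7 (R'): R=WRYG U=WBGR F=YBOR D=BGYW B=YGOB
Query: B face = YGOB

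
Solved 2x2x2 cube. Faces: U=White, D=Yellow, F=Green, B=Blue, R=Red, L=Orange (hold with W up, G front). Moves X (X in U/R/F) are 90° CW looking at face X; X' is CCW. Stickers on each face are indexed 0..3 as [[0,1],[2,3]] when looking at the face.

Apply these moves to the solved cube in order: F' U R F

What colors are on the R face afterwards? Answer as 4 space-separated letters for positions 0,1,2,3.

Answer: R B G B

Derivation:
After move 1 (F'): F=GGGG U=WWRR R=YRYR D=OOYY L=OWOW
After move 2 (U): U=RWRW F=YRGG R=BBYR B=OWBB L=GGOW
After move 3 (R): R=YBRB U=RRRG F=YOGY D=OBYO B=WWWB
After move 4 (F): F=GYYO U=RRWG R=RBGB D=RYYO L=GOOB
Query: R face = RBGB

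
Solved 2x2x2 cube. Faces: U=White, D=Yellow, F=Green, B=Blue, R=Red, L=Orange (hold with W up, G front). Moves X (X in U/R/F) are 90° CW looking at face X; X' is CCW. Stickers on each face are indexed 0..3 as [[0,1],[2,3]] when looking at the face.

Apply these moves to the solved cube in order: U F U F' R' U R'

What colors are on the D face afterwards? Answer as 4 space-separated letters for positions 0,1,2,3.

After move 1 (U): U=WWWW F=RRGG R=BBRR B=OOBB L=GGOO
After move 2 (F): F=GRGR U=WWOG R=WBWR D=RBYY L=GYOY
After move 3 (U): U=OWGW F=WBGR R=OOWR B=GYBB L=GROY
After move 4 (F'): F=BRWG U=OWOW R=BORR D=RYYY L=GWOG
After move 5 (R'): R=ORBR U=OBOG F=BWWW D=RRYG B=YYYB
After move 6 (U): U=OOGB F=ORWW R=YYBR B=GWYB L=BWOG
After move 7 (R'): R=YRYB U=OYGG F=OOWB D=RRYW B=GWRB
Query: D face = RRYW

Answer: R R Y W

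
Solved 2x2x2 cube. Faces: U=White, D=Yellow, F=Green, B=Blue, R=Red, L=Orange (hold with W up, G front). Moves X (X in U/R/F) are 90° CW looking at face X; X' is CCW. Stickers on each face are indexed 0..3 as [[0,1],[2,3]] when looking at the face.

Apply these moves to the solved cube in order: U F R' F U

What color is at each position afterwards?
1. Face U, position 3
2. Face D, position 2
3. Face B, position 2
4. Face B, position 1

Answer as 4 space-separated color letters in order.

After move 1 (U): U=WWWW F=RRGG R=BBRR B=OOBB L=GGOO
After move 2 (F): F=GRGR U=WWOG R=WBWR D=RBYY L=GYOY
After move 3 (R'): R=BRWW U=WBOO F=GWGG D=RRYR B=YOBB
After move 4 (F): F=GGGW U=WBYY R=OROW D=WBYR L=GROR
After move 5 (U): U=YWYB F=ORGW R=YOOW B=GRBB L=GGOR
Query 1: U[3] = B
Query 2: D[2] = Y
Query 3: B[2] = B
Query 4: B[1] = R

Answer: B Y B R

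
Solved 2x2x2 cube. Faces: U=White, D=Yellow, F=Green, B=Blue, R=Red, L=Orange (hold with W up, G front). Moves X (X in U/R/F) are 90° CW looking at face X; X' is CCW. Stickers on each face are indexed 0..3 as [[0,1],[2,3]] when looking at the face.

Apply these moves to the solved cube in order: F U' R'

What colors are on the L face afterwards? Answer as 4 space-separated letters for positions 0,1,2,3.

After move 1 (F): F=GGGG U=WWOO R=WRWR D=RRYY L=OYOY
After move 2 (U'): U=WOWO F=OYGG R=GGWR B=WRBB L=BBOY
After move 3 (R'): R=GRGW U=WBWW F=OOGO D=RYYG B=YRRB
Query: L face = BBOY

Answer: B B O Y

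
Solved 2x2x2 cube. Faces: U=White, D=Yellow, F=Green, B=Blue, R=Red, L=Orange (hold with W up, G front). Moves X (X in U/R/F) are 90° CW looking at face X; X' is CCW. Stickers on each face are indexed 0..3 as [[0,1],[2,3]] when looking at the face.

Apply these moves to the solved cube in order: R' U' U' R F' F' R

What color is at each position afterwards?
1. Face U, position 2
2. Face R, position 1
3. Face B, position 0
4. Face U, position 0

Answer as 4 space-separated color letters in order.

Answer: Y O Y B

Derivation:
After move 1 (R'): R=RRRR U=WBWB F=GWGW D=YGYG B=YBYB
After move 2 (U'): U=BBWW F=OOGW R=GWRR B=RRYB L=YBOO
After move 3 (U'): U=BWBW F=YBGW R=OORR B=GWYB L=RROO
After move 4 (R): R=RORO U=BBBW F=YGGG D=YYYG B=WWWB
After move 5 (F'): F=GGYG U=BBRR R=YOYO D=ROYG L=RWOB
After move 6 (F'): F=GGGY U=BBYY R=OORO D=WBYG L=RROR
After move 7 (R): R=ROOO U=BGYY F=GBGG D=WWYW B=YWBB
Query 1: U[2] = Y
Query 2: R[1] = O
Query 3: B[0] = Y
Query 4: U[0] = B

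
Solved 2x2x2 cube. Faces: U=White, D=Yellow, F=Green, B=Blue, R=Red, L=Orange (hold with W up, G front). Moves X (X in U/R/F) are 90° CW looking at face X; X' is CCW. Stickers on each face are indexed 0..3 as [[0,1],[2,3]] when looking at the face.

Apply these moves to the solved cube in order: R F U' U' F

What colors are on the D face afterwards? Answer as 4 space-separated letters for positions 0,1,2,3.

After move 1 (R): R=RRRR U=WGWG F=GYGY D=YBYB B=WBWB
After move 2 (F): F=GGYY U=WGOO R=WRGR D=RRYB L=OYOB
After move 3 (U'): U=GOWO F=OYYY R=GGGR B=WRWB L=WBOB
After move 4 (U'): U=OOGW F=WBYY R=OYGR B=GGWB L=WROB
After move 5 (F): F=YWYB U=OOBR R=GYWR D=GOYB L=WROR
Query: D face = GOYB

Answer: G O Y B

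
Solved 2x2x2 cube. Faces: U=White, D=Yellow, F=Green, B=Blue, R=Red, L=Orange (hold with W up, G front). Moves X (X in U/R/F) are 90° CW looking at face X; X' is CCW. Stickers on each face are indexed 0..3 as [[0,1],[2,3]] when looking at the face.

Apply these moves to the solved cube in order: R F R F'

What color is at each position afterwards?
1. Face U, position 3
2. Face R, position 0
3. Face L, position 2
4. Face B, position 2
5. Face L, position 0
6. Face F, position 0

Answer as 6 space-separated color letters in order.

Answer: R W O G O R

Derivation:
After move 1 (R): R=RRRR U=WGWG F=GYGY D=YBYB B=WBWB
After move 2 (F): F=GGYY U=WGOO R=WRGR D=RRYB L=OYOB
After move 3 (R): R=GWRR U=WGOY F=GRYB D=RWYW B=OBGB
After move 4 (F'): F=RBGY U=WGGR R=WWRR D=YBYW L=OYOO
Query 1: U[3] = R
Query 2: R[0] = W
Query 3: L[2] = O
Query 4: B[2] = G
Query 5: L[0] = O
Query 6: F[0] = R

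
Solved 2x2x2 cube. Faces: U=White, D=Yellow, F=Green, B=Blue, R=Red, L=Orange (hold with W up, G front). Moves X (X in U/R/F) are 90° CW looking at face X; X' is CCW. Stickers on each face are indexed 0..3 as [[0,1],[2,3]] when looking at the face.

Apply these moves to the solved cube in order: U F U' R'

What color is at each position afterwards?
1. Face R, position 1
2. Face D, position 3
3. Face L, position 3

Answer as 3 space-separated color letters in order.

Answer: R R Y

Derivation:
After move 1 (U): U=WWWW F=RRGG R=BBRR B=OOBB L=GGOO
After move 2 (F): F=GRGR U=WWOG R=WBWR D=RBYY L=GYOY
After move 3 (U'): U=WGWO F=GYGR R=GRWR B=WBBB L=OOOY
After move 4 (R'): R=RRGW U=WBWW F=GGGO D=RYYR B=YBBB
Query 1: R[1] = R
Query 2: D[3] = R
Query 3: L[3] = Y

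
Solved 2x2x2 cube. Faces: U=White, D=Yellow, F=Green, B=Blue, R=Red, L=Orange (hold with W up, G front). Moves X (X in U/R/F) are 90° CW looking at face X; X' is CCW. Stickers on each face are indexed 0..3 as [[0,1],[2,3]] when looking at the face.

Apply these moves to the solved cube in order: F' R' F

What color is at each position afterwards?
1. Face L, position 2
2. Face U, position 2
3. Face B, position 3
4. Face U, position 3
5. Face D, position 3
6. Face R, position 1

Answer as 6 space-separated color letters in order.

After move 1 (F'): F=GGGG U=WWRR R=YRYR D=OOYY L=OWOW
After move 2 (R'): R=RRYY U=WBRB F=GWGR D=OGYG B=YBOB
After move 3 (F): F=GGRW U=WBWW R=RRBY D=YRYG L=OOOG
Query 1: L[2] = O
Query 2: U[2] = W
Query 3: B[3] = B
Query 4: U[3] = W
Query 5: D[3] = G
Query 6: R[1] = R

Answer: O W B W G R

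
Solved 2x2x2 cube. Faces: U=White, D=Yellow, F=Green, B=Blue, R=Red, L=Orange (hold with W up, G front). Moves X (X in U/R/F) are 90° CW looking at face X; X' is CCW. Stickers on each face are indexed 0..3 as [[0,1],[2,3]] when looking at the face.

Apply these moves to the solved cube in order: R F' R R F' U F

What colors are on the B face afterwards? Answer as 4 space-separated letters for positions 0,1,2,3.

After move 1 (R): R=RRRR U=WGWG F=GYGY D=YBYB B=WBWB
After move 2 (F'): F=YYGG U=WGRR R=BRYR D=OOYB L=OGOW
After move 3 (R): R=YBRR U=WYRG F=YOGB D=OWYW B=RBGB
After move 4 (R): R=RYRB U=WORB F=YWGW D=OGYR B=GBYB
After move 5 (F'): F=WWYG U=WORR R=GYOB D=GWYR L=OBOR
After move 6 (U): U=RWRO F=GYYG R=GBOB B=OBYB L=WWOR
After move 7 (F): F=YGGY U=RWRW R=RBOB D=OGYR L=WGOW
Query: B face = OBYB

Answer: O B Y B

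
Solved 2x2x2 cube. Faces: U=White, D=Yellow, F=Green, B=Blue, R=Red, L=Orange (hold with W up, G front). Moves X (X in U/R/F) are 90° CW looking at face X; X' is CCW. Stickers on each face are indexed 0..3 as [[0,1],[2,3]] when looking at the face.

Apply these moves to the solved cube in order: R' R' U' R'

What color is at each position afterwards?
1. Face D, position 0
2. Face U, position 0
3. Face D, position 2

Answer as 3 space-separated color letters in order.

After move 1 (R'): R=RRRR U=WBWB F=GWGW D=YGYG B=YBYB
After move 2 (R'): R=RRRR U=WYWY F=GBGB D=YWYW B=GBGB
After move 3 (U'): U=YYWW F=OOGB R=GBRR B=RRGB L=GBOO
After move 4 (R'): R=BRGR U=YGWR F=OYGW D=YOYB B=WRWB
Query 1: D[0] = Y
Query 2: U[0] = Y
Query 3: D[2] = Y

Answer: Y Y Y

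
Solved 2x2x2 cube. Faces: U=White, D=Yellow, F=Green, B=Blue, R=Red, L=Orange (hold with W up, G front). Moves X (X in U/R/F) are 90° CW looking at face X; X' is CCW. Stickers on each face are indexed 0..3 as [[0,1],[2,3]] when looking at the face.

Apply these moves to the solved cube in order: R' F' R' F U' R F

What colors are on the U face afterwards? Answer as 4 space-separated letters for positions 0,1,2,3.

Answer: Y O W B

Derivation:
After move 1 (R'): R=RRRR U=WBWB F=GWGW D=YGYG B=YBYB
After move 2 (F'): F=WWGG U=WBRR R=GRYR D=OOYG L=OBOW
After move 3 (R'): R=RRGY U=WYRY F=WBGR D=OWYG B=GBOB
After move 4 (F): F=GWRB U=WYWB R=RRYY D=GRYG L=OOOW
After move 5 (U'): U=YBWW F=OORB R=GWYY B=RROB L=GBOW
After move 6 (R): R=YGYW U=YOWB F=ORRG D=GOYR B=WRBB
After move 7 (F): F=ROGR U=YOWB R=WGBW D=YYYR L=GGOO
Query: U face = YOWB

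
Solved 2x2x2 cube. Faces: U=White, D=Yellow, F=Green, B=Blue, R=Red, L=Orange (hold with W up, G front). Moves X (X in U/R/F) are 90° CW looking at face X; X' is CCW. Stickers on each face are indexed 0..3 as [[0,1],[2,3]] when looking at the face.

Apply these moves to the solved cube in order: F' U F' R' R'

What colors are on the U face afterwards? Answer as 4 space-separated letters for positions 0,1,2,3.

After move 1 (F'): F=GGGG U=WWRR R=YRYR D=OOYY L=OWOW
After move 2 (U): U=RWRW F=YRGG R=BBYR B=OWBB L=GGOW
After move 3 (F'): F=RGYG U=RWBY R=OBOR D=GWYY L=GWOR
After move 4 (R'): R=BROO U=RBBO F=RWYY D=GGYG B=YWWB
After move 5 (R'): R=ROBO U=RWBY F=RBYO D=GWYY B=GWGB
Query: U face = RWBY

Answer: R W B Y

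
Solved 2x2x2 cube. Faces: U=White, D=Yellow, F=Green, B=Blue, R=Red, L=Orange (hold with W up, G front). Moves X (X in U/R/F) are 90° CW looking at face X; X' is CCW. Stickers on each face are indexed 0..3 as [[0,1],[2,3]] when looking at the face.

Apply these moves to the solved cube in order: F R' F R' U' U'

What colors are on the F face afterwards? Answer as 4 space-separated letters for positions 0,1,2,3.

Answer: G B O Y

Derivation:
After move 1 (F): F=GGGG U=WWOO R=WRWR D=RRYY L=OYOY
After move 2 (R'): R=RRWW U=WBOB F=GWGO D=RGYG B=YBRB
After move 3 (F): F=GGOW U=WBYY R=ORBW D=WRYG L=OROG
After move 4 (R'): R=RWOB U=WRYY F=GBOY D=WGYW B=GBRB
After move 5 (U'): U=RYWY F=OROY R=GBOB B=RWRB L=GBOG
After move 6 (U'): U=YYRW F=GBOY R=OROB B=GBRB L=RWOG
Query: F face = GBOY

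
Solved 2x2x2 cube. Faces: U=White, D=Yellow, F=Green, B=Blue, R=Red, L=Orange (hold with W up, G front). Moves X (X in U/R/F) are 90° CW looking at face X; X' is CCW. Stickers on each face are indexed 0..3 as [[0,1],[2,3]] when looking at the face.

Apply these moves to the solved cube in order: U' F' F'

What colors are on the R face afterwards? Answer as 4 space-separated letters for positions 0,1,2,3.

After move 1 (U'): U=WWWW F=OOGG R=GGRR B=RRBB L=BBOO
After move 2 (F'): F=OGOG U=WWGR R=YGYR D=BOYY L=BWOW
After move 3 (F'): F=GGOO U=WWYY R=OGBR D=WWYY L=BROG
Query: R face = OGBR

Answer: O G B R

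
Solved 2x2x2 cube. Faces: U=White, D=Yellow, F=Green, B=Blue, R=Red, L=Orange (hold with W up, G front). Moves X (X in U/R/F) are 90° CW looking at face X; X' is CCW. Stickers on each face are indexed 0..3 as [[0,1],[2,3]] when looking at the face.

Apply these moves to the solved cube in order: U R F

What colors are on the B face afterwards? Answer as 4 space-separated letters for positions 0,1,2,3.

After move 1 (U): U=WWWW F=RRGG R=BBRR B=OOBB L=GGOO
After move 2 (R): R=RBRB U=WRWG F=RYGY D=YBYO B=WOWB
After move 3 (F): F=GRYY U=WROG R=WBGB D=RRYO L=GYOB
Query: B face = WOWB

Answer: W O W B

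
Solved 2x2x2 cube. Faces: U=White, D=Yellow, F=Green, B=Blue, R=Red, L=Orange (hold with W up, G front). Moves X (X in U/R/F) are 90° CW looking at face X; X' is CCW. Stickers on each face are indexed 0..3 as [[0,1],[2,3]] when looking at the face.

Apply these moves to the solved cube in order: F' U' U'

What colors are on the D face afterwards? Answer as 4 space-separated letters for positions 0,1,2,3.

After move 1 (F'): F=GGGG U=WWRR R=YRYR D=OOYY L=OWOW
After move 2 (U'): U=WRWR F=OWGG R=GGYR B=YRBB L=BBOW
After move 3 (U'): U=RRWW F=BBGG R=OWYR B=GGBB L=YROW
Query: D face = OOYY

Answer: O O Y Y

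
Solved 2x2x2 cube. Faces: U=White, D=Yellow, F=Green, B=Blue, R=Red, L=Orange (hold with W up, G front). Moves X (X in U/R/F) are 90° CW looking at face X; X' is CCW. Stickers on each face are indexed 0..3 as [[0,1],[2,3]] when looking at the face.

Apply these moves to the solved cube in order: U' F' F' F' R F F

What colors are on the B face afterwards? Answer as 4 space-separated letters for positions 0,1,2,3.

After move 1 (U'): U=WWWW F=OOGG R=GGRR B=RRBB L=BBOO
After move 2 (F'): F=OGOG U=WWGR R=YGYR D=BOYY L=BWOW
After move 3 (F'): F=GGOO U=WWYY R=OGBR D=WWYY L=BROG
After move 4 (F'): F=GOGO U=WWOB R=WGWR D=RGYY L=BYOY
After move 5 (R): R=WWRG U=WOOO F=GGGY D=RBYR B=BRWB
After move 6 (F): F=GGYG U=WOYY R=OWOG D=RWYR L=BROB
After move 7 (F): F=YGGG U=WOBR R=YWYG D=OOYR L=BROW
Query: B face = BRWB

Answer: B R W B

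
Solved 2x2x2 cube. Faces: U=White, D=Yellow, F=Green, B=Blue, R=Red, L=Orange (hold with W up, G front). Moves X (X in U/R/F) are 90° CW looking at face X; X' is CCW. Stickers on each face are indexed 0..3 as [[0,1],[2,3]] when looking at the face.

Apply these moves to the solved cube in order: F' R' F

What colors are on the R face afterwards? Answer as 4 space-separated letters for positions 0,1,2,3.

Answer: R R B Y

Derivation:
After move 1 (F'): F=GGGG U=WWRR R=YRYR D=OOYY L=OWOW
After move 2 (R'): R=RRYY U=WBRB F=GWGR D=OGYG B=YBOB
After move 3 (F): F=GGRW U=WBWW R=RRBY D=YRYG L=OOOG
Query: R face = RRBY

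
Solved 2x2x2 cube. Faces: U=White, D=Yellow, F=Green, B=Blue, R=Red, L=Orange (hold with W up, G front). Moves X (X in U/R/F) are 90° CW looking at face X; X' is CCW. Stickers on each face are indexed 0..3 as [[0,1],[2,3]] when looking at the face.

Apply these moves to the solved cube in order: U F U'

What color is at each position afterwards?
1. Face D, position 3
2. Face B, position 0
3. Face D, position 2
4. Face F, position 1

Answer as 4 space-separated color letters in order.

After move 1 (U): U=WWWW F=RRGG R=BBRR B=OOBB L=GGOO
After move 2 (F): F=GRGR U=WWOG R=WBWR D=RBYY L=GYOY
After move 3 (U'): U=WGWO F=GYGR R=GRWR B=WBBB L=OOOY
Query 1: D[3] = Y
Query 2: B[0] = W
Query 3: D[2] = Y
Query 4: F[1] = Y

Answer: Y W Y Y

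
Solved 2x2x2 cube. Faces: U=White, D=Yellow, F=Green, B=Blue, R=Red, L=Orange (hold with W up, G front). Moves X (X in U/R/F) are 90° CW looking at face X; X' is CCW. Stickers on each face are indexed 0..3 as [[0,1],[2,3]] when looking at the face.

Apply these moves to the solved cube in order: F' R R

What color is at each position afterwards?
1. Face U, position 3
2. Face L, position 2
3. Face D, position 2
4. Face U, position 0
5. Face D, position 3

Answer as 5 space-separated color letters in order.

Answer: Y O Y W R

Derivation:
After move 1 (F'): F=GGGG U=WWRR R=YRYR D=OOYY L=OWOW
After move 2 (R): R=YYRR U=WGRG F=GOGY D=OBYB B=RBWB
After move 3 (R): R=RYRY U=WORY F=GBGB D=OWYR B=GBGB
Query 1: U[3] = Y
Query 2: L[2] = O
Query 3: D[2] = Y
Query 4: U[0] = W
Query 5: D[3] = R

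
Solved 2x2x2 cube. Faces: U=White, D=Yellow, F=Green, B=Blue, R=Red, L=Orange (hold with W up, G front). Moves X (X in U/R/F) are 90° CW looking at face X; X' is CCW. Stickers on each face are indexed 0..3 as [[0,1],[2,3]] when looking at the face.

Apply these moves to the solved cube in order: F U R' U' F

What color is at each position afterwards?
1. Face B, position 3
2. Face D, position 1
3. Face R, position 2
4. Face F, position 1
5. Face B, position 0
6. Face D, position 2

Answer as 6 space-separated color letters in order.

After move 1 (F): F=GGGG U=WWOO R=WRWR D=RRYY L=OYOY
After move 2 (U): U=OWOW F=WRGG R=BBWR B=OYBB L=GGOY
After move 3 (R'): R=BRBW U=OBOO F=WWGW D=RRYG B=YYRB
After move 4 (U'): U=BOOO F=GGGW R=WWBW B=BRRB L=YYOY
After move 5 (F): F=GGWG U=BOYY R=OWOW D=BWYG L=YROR
Query 1: B[3] = B
Query 2: D[1] = W
Query 3: R[2] = O
Query 4: F[1] = G
Query 5: B[0] = B
Query 6: D[2] = Y

Answer: B W O G B Y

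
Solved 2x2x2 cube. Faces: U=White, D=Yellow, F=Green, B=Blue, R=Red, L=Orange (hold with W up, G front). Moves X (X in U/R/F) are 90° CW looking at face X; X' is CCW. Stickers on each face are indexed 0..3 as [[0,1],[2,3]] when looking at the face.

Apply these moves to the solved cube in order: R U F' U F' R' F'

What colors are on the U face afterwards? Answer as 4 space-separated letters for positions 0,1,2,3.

Answer: W W O O

Derivation:
After move 1 (R): R=RRRR U=WGWG F=GYGY D=YBYB B=WBWB
After move 2 (U): U=WWGG F=RRGY R=WBRR B=OOWB L=GYOO
After move 3 (F'): F=RYRG U=WWWR R=BBYR D=YOYB L=GGOG
After move 4 (U): U=WWRW F=BBRG R=OOYR B=GGWB L=RYOG
After move 5 (F'): F=BGBR U=WWOY R=OOYR D=YGYB L=RWOR
After move 6 (R'): R=OROY U=WWOG F=BWBY D=YGYR B=BGGB
After move 7 (F'): F=WYBB U=WWOO R=GRYY D=WRYR L=RGOO
Query: U face = WWOO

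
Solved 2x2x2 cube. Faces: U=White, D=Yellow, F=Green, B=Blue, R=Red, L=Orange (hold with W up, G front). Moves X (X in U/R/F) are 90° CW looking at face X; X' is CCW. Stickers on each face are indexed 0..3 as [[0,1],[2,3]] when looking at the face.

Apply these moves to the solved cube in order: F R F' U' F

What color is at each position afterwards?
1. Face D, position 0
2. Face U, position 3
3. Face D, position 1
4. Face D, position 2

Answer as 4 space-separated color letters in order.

Answer: R B R Y

Derivation:
After move 1 (F): F=GGGG U=WWOO R=WRWR D=RRYY L=OYOY
After move 2 (R): R=WWRR U=WGOG F=GRGY D=RBYB B=OBWB
After move 3 (F'): F=RYGG U=WGWR R=BWRR D=YYYB L=OGOO
After move 4 (U'): U=GRWW F=OGGG R=RYRR B=BWWB L=OBOO
After move 5 (F): F=GOGG U=GROB R=WYWR D=RRYB L=OYOY
Query 1: D[0] = R
Query 2: U[3] = B
Query 3: D[1] = R
Query 4: D[2] = Y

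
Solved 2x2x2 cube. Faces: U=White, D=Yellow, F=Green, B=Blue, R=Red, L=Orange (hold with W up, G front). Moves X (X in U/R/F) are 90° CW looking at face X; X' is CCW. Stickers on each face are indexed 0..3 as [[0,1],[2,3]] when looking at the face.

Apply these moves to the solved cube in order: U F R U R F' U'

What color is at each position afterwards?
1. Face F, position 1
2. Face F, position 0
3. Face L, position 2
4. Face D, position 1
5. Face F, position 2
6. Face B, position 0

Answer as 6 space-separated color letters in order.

Answer: Y G O Y W W

Derivation:
After move 1 (U): U=WWWW F=RRGG R=BBRR B=OOBB L=GGOO
After move 2 (F): F=GRGR U=WWOG R=WBWR D=RBYY L=GYOY
After move 3 (R): R=WWRB U=WROR F=GBGY D=RBYO B=GOWB
After move 4 (U): U=OWRR F=WWGY R=GORB B=GYWB L=GBOY
After move 5 (R): R=RGBO U=OWRY F=WBGO D=RWYG B=RYWB
After move 6 (F'): F=BOWG U=OWRB R=WGRO D=BYYG L=GYOR
After move 7 (U'): U=WBOR F=GYWG R=BORO B=WGWB L=RYOR
Query 1: F[1] = Y
Query 2: F[0] = G
Query 3: L[2] = O
Query 4: D[1] = Y
Query 5: F[2] = W
Query 6: B[0] = W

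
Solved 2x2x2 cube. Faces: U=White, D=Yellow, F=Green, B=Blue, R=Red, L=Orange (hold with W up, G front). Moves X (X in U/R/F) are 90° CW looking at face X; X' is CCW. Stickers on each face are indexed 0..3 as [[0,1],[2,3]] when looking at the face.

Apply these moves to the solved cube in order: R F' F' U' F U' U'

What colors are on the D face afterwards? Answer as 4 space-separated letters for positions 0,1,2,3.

Answer: O Y Y B

Derivation:
After move 1 (R): R=RRRR U=WGWG F=GYGY D=YBYB B=WBWB
After move 2 (F'): F=YYGG U=WGRR R=BRYR D=OOYB L=OGOW
After move 3 (F'): F=YGYG U=WGBY R=OROR D=GWYB L=OROR
After move 4 (U'): U=GYWB F=ORYG R=YGOR B=ORWB L=WBOR
After move 5 (F): F=YOGR U=GYRB R=WGBR D=OYYB L=WGOW
After move 6 (U'): U=YBGR F=WGGR R=YOBR B=WGWB L=OROW
After move 7 (U'): U=BRYG F=ORGR R=WGBR B=YOWB L=WGOW
Query: D face = OYYB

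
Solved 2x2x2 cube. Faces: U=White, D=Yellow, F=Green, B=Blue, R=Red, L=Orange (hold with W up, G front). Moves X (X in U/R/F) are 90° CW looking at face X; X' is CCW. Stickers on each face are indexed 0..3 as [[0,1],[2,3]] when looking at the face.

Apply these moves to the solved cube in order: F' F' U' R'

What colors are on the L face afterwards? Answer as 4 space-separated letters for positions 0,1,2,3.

Answer: B B O R

Derivation:
After move 1 (F'): F=GGGG U=WWRR R=YRYR D=OOYY L=OWOW
After move 2 (F'): F=GGGG U=WWYY R=OROR D=WWYY L=OROR
After move 3 (U'): U=WYWY F=ORGG R=GGOR B=ORBB L=BBOR
After move 4 (R'): R=GRGO U=WBWO F=OYGY D=WRYG B=YRWB
Query: L face = BBOR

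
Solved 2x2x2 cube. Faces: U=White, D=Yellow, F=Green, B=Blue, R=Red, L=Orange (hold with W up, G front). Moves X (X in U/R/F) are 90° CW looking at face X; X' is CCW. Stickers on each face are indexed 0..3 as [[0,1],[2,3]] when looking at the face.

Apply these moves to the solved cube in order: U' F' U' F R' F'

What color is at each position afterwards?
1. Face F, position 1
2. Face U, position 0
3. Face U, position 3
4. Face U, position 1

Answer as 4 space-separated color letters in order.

After move 1 (U'): U=WWWW F=OOGG R=GGRR B=RRBB L=BBOO
After move 2 (F'): F=OGOG U=WWGR R=YGYR D=BOYY L=BWOW
After move 3 (U'): U=WRWG F=BWOG R=OGYR B=YGBB L=RROW
After move 4 (F): F=OBGW U=WRWR R=WGGR D=YOYY L=RBOO
After move 5 (R'): R=GRWG U=WBWY F=ORGR D=YBYW B=YGOB
After move 6 (F'): F=RROG U=WBGW R=BRYG D=BOYW L=RYOW
Query 1: F[1] = R
Query 2: U[0] = W
Query 3: U[3] = W
Query 4: U[1] = B

Answer: R W W B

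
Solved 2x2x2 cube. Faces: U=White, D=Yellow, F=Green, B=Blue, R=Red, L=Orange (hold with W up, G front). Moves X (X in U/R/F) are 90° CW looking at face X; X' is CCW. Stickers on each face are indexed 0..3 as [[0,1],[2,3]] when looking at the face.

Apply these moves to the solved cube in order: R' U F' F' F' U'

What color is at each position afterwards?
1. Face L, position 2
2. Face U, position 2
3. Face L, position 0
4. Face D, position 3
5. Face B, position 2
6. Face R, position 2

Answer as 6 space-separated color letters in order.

After move 1 (R'): R=RRRR U=WBWB F=GWGW D=YGYG B=YBYB
After move 2 (U): U=WWBB F=RRGW R=YBRR B=OOYB L=GWOO
After move 3 (F'): F=RWRG U=WWYR R=GBYR D=WOYG L=GBOB
After move 4 (F'): F=WGRR U=WWGY R=OBWR D=BBYG L=GROY
After move 5 (F'): F=GRWR U=WWOW R=BBBR D=RYYG L=GYOG
After move 6 (U'): U=WWWO F=GYWR R=GRBR B=BBYB L=OOOG
Query 1: L[2] = O
Query 2: U[2] = W
Query 3: L[0] = O
Query 4: D[3] = G
Query 5: B[2] = Y
Query 6: R[2] = B

Answer: O W O G Y B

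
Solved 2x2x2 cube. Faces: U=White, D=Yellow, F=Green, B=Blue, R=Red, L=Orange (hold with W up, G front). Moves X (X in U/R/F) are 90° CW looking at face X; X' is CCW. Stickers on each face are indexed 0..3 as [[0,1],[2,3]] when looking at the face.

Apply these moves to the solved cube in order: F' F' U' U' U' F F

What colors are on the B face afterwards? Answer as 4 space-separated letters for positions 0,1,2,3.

After move 1 (F'): F=GGGG U=WWRR R=YRYR D=OOYY L=OWOW
After move 2 (F'): F=GGGG U=WWYY R=OROR D=WWYY L=OROR
After move 3 (U'): U=WYWY F=ORGG R=GGOR B=ORBB L=BBOR
After move 4 (U'): U=YYWW F=BBGG R=OROR B=GGBB L=OROR
After move 5 (U'): U=YWYW F=ORGG R=BBOR B=ORBB L=GGOR
After move 6 (F): F=GOGR U=YWRG R=YBWR D=OBYY L=GWOW
After move 7 (F): F=GGRO U=YWWW R=RBGR D=WYYY L=GOOB
Query: B face = ORBB

Answer: O R B B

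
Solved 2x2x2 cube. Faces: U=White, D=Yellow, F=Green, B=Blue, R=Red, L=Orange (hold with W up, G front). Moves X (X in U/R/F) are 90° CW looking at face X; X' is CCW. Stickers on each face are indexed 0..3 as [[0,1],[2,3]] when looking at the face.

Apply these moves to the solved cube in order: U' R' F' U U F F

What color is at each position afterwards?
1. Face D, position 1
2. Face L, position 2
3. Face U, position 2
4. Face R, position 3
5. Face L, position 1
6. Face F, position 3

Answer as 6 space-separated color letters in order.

Answer: B O O R Y Y

Derivation:
After move 1 (U'): U=WWWW F=OOGG R=GGRR B=RRBB L=BBOO
After move 2 (R'): R=GRGR U=WBWR F=OWGW D=YOYG B=YRYB
After move 3 (F'): F=WWOG U=WBGG R=ORYR D=BOYG L=BROW
After move 4 (U): U=GWGB F=OROG R=YRYR B=BRYB L=WWOW
After move 5 (U): U=GGBW F=YROG R=BRYR B=WWYB L=OROW
After move 6 (F): F=OYGR U=GGWR R=BRWR D=YBYG L=OBOO
After move 7 (F): F=GORY U=GGOB R=WRRR D=WBYG L=OYOB
Query 1: D[1] = B
Query 2: L[2] = O
Query 3: U[2] = O
Query 4: R[3] = R
Query 5: L[1] = Y
Query 6: F[3] = Y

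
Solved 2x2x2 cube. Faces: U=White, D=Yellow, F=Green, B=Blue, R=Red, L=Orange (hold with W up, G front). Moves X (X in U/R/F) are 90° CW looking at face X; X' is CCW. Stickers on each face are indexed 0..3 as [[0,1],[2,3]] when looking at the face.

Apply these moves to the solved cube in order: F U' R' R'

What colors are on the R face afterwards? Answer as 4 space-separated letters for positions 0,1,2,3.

Answer: R W G G

Derivation:
After move 1 (F): F=GGGG U=WWOO R=WRWR D=RRYY L=OYOY
After move 2 (U'): U=WOWO F=OYGG R=GGWR B=WRBB L=BBOY
After move 3 (R'): R=GRGW U=WBWW F=OOGO D=RYYG B=YRRB
After move 4 (R'): R=RWGG U=WRWY F=OBGW D=ROYO B=GRYB
Query: R face = RWGG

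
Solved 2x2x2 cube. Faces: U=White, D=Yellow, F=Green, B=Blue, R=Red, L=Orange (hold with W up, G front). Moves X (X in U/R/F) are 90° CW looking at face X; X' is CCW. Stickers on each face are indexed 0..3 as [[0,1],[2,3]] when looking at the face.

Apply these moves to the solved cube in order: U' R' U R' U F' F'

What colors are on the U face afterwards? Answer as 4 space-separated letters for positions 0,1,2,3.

After move 1 (U'): U=WWWW F=OOGG R=GGRR B=RRBB L=BBOO
After move 2 (R'): R=GRGR U=WBWR F=OWGW D=YOYG B=YRYB
After move 3 (U): U=WWRB F=GRGW R=YRGR B=BBYB L=OWOO
After move 4 (R'): R=RRYG U=WYRB F=GWGB D=YRYW B=GBOB
After move 5 (U): U=RWBY F=RRGB R=GBYG B=OWOB L=GWOO
After move 6 (F'): F=RBRG U=RWGY R=RBYG D=WOYW L=GYOB
After move 7 (F'): F=BGRR U=RWRY R=OBWG D=YBYW L=GYOG
Query: U face = RWRY

Answer: R W R Y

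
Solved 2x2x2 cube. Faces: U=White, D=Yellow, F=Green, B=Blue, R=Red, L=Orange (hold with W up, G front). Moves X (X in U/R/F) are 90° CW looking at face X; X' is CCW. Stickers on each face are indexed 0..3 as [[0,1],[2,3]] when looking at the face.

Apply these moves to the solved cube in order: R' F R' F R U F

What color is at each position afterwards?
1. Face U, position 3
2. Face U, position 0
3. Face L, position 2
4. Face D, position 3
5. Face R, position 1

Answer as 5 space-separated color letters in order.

Answer: R G O G B

Derivation:
After move 1 (R'): R=RRRR U=WBWB F=GWGW D=YGYG B=YBYB
After move 2 (F): F=GGWW U=WBOO R=WRBR D=RRYG L=OYOG
After move 3 (R'): R=RRWB U=WYOY F=GBWO D=RGYW B=GBRB
After move 4 (F): F=WGOB U=WYGY R=ORYB D=WRYW L=OROG
After move 5 (R): R=YOBR U=WGGB F=WROW D=WRYG B=YBYB
After move 6 (U): U=GWBG F=YOOW R=YBBR B=ORYB L=WROG
After move 7 (F): F=OYWO U=GWGR R=BBGR D=BYYG L=WWOR
Query 1: U[3] = R
Query 2: U[0] = G
Query 3: L[2] = O
Query 4: D[3] = G
Query 5: R[1] = B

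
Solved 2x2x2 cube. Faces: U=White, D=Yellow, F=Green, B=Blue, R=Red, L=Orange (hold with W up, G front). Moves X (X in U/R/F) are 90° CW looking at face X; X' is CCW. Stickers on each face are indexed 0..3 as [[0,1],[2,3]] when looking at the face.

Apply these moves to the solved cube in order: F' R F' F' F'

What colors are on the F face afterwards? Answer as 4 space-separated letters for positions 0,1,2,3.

After move 1 (F'): F=GGGG U=WWRR R=YRYR D=OOYY L=OWOW
After move 2 (R): R=YYRR U=WGRG F=GOGY D=OBYB B=RBWB
After move 3 (F'): F=OYGG U=WGYR R=BYOR D=WWYB L=OGOR
After move 4 (F'): F=YGOG U=WGBO R=WYWR D=GRYB L=OROY
After move 5 (F'): F=GGYO U=WGWW R=RYGR D=RYYB L=OOOB
Query: F face = GGYO

Answer: G G Y O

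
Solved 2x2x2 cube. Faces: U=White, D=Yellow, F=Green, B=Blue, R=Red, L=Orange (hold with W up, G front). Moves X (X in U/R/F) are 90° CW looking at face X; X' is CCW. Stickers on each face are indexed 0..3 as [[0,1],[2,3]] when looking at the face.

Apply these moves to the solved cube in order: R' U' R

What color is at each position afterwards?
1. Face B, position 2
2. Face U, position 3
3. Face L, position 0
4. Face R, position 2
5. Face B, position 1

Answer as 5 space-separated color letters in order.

Answer: B W Y R R

Derivation:
After move 1 (R'): R=RRRR U=WBWB F=GWGW D=YGYG B=YBYB
After move 2 (U'): U=BBWW F=OOGW R=GWRR B=RRYB L=YBOO
After move 3 (R): R=RGRW U=BOWW F=OGGG D=YYYR B=WRBB
Query 1: B[2] = B
Query 2: U[3] = W
Query 3: L[0] = Y
Query 4: R[2] = R
Query 5: B[1] = R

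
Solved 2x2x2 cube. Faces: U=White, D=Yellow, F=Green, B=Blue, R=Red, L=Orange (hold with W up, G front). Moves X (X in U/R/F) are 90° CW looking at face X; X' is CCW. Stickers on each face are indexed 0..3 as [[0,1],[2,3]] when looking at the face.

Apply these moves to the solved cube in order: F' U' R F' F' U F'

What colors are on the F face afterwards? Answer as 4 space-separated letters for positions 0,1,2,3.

After move 1 (F'): F=GGGG U=WWRR R=YRYR D=OOYY L=OWOW
After move 2 (U'): U=WRWR F=OWGG R=GGYR B=YRBB L=BBOW
After move 3 (R): R=YGRG U=WWWG F=OOGY D=OBYY B=RRRB
After move 4 (F'): F=OYOG U=WWYR R=BGOG D=BWYY L=BGOW
After move 5 (F'): F=YGOO U=WWBO R=WGBG D=GWYY L=BROY
After move 6 (U): U=BWOW F=WGOO R=RRBG B=BRRB L=YGOY
After move 7 (F'): F=GOWO U=BWRB R=WRGG D=GYYY L=YWOO
Query: F face = GOWO

Answer: G O W O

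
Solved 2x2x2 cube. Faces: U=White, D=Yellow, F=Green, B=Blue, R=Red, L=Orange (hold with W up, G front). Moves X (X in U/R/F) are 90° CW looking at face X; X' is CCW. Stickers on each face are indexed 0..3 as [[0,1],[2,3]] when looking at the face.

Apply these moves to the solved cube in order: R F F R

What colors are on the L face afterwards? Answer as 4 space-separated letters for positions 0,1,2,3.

After move 1 (R): R=RRRR U=WGWG F=GYGY D=YBYB B=WBWB
After move 2 (F): F=GGYY U=WGOO R=WRGR D=RRYB L=OYOB
After move 3 (F): F=YGYG U=WGBY R=OROR D=GWYB L=OROR
After move 4 (R): R=OORR U=WGBG F=YWYB D=GWYW B=YBGB
Query: L face = OROR

Answer: O R O R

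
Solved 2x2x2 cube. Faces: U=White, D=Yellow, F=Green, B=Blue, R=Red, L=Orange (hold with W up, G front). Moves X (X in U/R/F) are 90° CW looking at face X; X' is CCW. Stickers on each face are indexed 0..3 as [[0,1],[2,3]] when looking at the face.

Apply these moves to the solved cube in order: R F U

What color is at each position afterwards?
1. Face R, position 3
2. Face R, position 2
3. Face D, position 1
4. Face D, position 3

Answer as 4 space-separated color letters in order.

After move 1 (R): R=RRRR U=WGWG F=GYGY D=YBYB B=WBWB
After move 2 (F): F=GGYY U=WGOO R=WRGR D=RRYB L=OYOB
After move 3 (U): U=OWOG F=WRYY R=WBGR B=OYWB L=GGOB
Query 1: R[3] = R
Query 2: R[2] = G
Query 3: D[1] = R
Query 4: D[3] = B

Answer: R G R B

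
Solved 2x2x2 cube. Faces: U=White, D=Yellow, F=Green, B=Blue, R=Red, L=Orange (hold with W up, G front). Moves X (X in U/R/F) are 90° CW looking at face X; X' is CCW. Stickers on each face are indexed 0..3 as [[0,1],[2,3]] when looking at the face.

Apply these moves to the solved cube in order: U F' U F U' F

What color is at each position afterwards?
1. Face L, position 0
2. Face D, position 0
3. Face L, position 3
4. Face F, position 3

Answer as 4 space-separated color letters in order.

Answer: G W O G

Derivation:
After move 1 (U): U=WWWW F=RRGG R=BBRR B=OOBB L=GGOO
After move 2 (F'): F=RGRG U=WWBR R=YBYR D=GOYY L=GWOW
After move 3 (U): U=BWRW F=YBRG R=OOYR B=GWBB L=RGOW
After move 4 (F): F=RYGB U=BWWG R=ROWR D=YOYY L=RGOO
After move 5 (U'): U=WGBW F=RGGB R=RYWR B=ROBB L=GWOO
After move 6 (F): F=GRBG U=WGOW R=BYWR D=WRYY L=GYOO
Query 1: L[0] = G
Query 2: D[0] = W
Query 3: L[3] = O
Query 4: F[3] = G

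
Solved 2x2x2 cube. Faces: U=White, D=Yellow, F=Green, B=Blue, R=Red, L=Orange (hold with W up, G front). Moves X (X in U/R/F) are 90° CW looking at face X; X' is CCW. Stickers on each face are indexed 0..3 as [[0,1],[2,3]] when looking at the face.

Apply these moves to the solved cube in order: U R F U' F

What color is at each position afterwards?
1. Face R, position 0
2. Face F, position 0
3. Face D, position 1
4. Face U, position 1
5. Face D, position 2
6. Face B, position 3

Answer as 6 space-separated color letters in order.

After move 1 (U): U=WWWW F=RRGG R=BBRR B=OOBB L=GGOO
After move 2 (R): R=RBRB U=WRWG F=RYGY D=YBYO B=WOWB
After move 3 (F): F=GRYY U=WROG R=WBGB D=RRYO L=GYOB
After move 4 (U'): U=RGWO F=GYYY R=GRGB B=WBWB L=WOOB
After move 5 (F): F=YGYY U=RGBO R=WROB D=GGYO L=WROR
Query 1: R[0] = W
Query 2: F[0] = Y
Query 3: D[1] = G
Query 4: U[1] = G
Query 5: D[2] = Y
Query 6: B[3] = B

Answer: W Y G G Y B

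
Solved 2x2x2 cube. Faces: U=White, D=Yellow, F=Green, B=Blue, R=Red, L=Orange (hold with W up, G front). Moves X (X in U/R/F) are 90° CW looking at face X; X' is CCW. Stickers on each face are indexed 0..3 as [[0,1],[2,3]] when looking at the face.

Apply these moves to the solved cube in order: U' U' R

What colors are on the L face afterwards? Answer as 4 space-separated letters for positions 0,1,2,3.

Answer: R R O O

Derivation:
After move 1 (U'): U=WWWW F=OOGG R=GGRR B=RRBB L=BBOO
After move 2 (U'): U=WWWW F=BBGG R=OORR B=GGBB L=RROO
After move 3 (R): R=RORO U=WBWG F=BYGY D=YBYG B=WGWB
Query: L face = RROO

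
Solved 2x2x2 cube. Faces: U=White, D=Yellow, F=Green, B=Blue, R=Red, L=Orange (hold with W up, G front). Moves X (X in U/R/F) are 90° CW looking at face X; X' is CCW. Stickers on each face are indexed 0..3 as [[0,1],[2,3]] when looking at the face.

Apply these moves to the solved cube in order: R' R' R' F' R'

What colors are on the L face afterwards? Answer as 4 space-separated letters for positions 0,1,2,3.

After move 1 (R'): R=RRRR U=WBWB F=GWGW D=YGYG B=YBYB
After move 2 (R'): R=RRRR U=WYWY F=GBGB D=YWYW B=GBGB
After move 3 (R'): R=RRRR U=WGWG F=GYGY D=YBYB B=WBWB
After move 4 (F'): F=YYGG U=WGRR R=BRYR D=OOYB L=OGOW
After move 5 (R'): R=RRBY U=WWRW F=YGGR D=OYYG B=BBOB
Query: L face = OGOW

Answer: O G O W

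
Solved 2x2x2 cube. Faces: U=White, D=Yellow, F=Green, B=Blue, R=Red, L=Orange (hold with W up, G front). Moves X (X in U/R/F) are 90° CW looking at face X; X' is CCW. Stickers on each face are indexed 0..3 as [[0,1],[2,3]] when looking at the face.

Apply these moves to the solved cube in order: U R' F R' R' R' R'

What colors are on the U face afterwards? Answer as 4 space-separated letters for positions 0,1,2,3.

Answer: W B O G

Derivation:
After move 1 (U): U=WWWW F=RRGG R=BBRR B=OOBB L=GGOO
After move 2 (R'): R=BRBR U=WBWO F=RWGW D=YRYG B=YOYB
After move 3 (F): F=GRWW U=WBOG R=WROR D=BBYG L=GYOR
After move 4 (R'): R=RRWO U=WYOY F=GBWG D=BRYW B=GOBB
After move 5 (R'): R=RORW U=WBOG F=GYWY D=BBYG B=WORB
After move 6 (R'): R=OWRR U=WROW F=GBWG D=BYYY B=GOBB
After move 7 (R'): R=WROR U=WBOG F=GRWW D=BBYG B=YOYB
Query: U face = WBOG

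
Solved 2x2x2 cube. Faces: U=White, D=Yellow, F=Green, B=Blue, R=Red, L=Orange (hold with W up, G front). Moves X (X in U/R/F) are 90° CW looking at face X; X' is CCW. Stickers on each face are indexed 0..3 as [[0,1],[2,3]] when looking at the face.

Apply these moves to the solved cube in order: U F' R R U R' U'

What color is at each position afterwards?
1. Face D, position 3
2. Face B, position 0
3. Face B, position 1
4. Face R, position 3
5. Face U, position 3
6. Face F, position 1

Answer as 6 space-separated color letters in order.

Answer: O O Y B Y B

Derivation:
After move 1 (U): U=WWWW F=RRGG R=BBRR B=OOBB L=GGOO
After move 2 (F'): F=RGRG U=WWBR R=YBYR D=GOYY L=GWOW
After move 3 (R): R=YYRB U=WGBG F=RORY D=GBYO B=ROWB
After move 4 (R): R=RYBY U=WOBY F=RBRO D=GWYR B=GOGB
After move 5 (U): U=BWYO F=RYRO R=GOBY B=GWGB L=RBOW
After move 6 (R'): R=OYGB U=BGYG F=RWRO D=GYYO B=RWWB
After move 7 (U'): U=GGBY F=RBRO R=RWGB B=OYWB L=RWOW
Query 1: D[3] = O
Query 2: B[0] = O
Query 3: B[1] = Y
Query 4: R[3] = B
Query 5: U[3] = Y
Query 6: F[1] = B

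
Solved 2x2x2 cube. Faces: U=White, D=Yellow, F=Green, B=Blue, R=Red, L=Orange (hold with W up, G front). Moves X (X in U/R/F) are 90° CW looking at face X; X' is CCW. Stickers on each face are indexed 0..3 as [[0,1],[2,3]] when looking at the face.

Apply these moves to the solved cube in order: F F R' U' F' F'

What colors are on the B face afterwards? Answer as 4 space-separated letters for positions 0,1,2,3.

Answer: R R W B

Derivation:
After move 1 (F): F=GGGG U=WWOO R=WRWR D=RRYY L=OYOY
After move 2 (F): F=GGGG U=WWYY R=OROR D=WWYY L=OROR
After move 3 (R'): R=RROO U=WBYB F=GWGY D=WGYG B=YBWB
After move 4 (U'): U=BBWY F=ORGY R=GWOO B=RRWB L=YBOR
After move 5 (F'): F=RYOG U=BBGO R=GWWO D=BRYG L=YYOW
After move 6 (F'): F=YGRO U=BBGW R=RWBO D=YWYG L=YOOG
Query: B face = RRWB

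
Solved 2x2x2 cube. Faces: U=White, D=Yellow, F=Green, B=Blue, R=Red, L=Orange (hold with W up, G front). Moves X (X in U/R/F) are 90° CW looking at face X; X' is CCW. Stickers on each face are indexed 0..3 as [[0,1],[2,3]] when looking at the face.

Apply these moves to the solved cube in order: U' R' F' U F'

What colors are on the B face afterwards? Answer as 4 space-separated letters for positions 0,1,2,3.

After move 1 (U'): U=WWWW F=OOGG R=GGRR B=RRBB L=BBOO
After move 2 (R'): R=GRGR U=WBWR F=OWGW D=YOYG B=YRYB
After move 3 (F'): F=WWOG U=WBGG R=ORYR D=BOYG L=BROW
After move 4 (U): U=GWGB F=OROG R=YRYR B=BRYB L=WWOW
After move 5 (F'): F=RGOO U=GWYY R=ORBR D=WWYG L=WBOG
Query: B face = BRYB

Answer: B R Y B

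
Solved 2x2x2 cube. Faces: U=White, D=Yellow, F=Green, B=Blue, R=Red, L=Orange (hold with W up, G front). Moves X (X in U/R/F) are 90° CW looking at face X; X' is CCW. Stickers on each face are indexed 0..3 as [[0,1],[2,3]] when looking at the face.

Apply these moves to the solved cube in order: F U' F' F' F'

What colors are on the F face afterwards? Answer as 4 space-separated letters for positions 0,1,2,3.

Answer: G O G Y

Derivation:
After move 1 (F): F=GGGG U=WWOO R=WRWR D=RRYY L=OYOY
After move 2 (U'): U=WOWO F=OYGG R=GGWR B=WRBB L=BBOY
After move 3 (F'): F=YGOG U=WOGW R=RGRR D=BYYY L=BOOW
After move 4 (F'): F=GGYO U=WORR R=YGBR D=OWYY L=BWOG
After move 5 (F'): F=GOGY U=WOYB R=WGOR D=WGYY L=BROR
Query: F face = GOGY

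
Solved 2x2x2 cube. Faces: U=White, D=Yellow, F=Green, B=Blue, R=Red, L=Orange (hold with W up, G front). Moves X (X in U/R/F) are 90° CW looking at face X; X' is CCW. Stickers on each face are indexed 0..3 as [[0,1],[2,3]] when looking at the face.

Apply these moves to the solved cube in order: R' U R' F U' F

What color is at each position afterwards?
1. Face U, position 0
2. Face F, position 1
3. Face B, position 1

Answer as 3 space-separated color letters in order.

After move 1 (R'): R=RRRR U=WBWB F=GWGW D=YGYG B=YBYB
After move 2 (U): U=WWBB F=RRGW R=YBRR B=OOYB L=GWOO
After move 3 (R'): R=BRYR U=WYBO F=RWGB D=YRYW B=GOGB
After move 4 (F): F=GRBW U=WYOW R=BROR D=YBYW L=GYOR
After move 5 (U'): U=YWWO F=GYBW R=GROR B=BRGB L=GOOR
After move 6 (F): F=BGWY U=YWRO R=WROR D=OGYW L=GYOB
Query 1: U[0] = Y
Query 2: F[1] = G
Query 3: B[1] = R

Answer: Y G R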